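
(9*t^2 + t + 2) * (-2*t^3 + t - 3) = -18*t^5 - 2*t^4 + 5*t^3 - 26*t^2 - t - 6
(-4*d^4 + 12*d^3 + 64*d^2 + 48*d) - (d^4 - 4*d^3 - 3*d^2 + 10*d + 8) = -5*d^4 + 16*d^3 + 67*d^2 + 38*d - 8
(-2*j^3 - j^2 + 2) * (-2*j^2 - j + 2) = 4*j^5 + 4*j^4 - 3*j^3 - 6*j^2 - 2*j + 4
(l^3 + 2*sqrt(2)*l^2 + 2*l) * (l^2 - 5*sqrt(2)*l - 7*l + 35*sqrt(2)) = l^5 - 7*l^4 - 3*sqrt(2)*l^4 - 18*l^3 + 21*sqrt(2)*l^3 - 10*sqrt(2)*l^2 + 126*l^2 + 70*sqrt(2)*l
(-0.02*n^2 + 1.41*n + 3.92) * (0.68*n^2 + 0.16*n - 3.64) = -0.0136*n^4 + 0.9556*n^3 + 2.964*n^2 - 4.5052*n - 14.2688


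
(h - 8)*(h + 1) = h^2 - 7*h - 8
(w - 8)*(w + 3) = w^2 - 5*w - 24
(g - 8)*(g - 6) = g^2 - 14*g + 48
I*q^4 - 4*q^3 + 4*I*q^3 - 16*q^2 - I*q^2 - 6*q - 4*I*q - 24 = (q + 4)*(q + 2*I)*(q + 3*I)*(I*q + 1)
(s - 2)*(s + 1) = s^2 - s - 2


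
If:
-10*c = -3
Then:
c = 3/10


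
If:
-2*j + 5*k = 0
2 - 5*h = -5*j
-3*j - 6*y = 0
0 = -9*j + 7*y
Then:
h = 2/5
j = 0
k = 0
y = 0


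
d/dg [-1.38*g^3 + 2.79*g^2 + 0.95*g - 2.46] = -4.14*g^2 + 5.58*g + 0.95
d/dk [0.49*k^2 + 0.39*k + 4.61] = 0.98*k + 0.39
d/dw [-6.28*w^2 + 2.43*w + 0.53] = 2.43 - 12.56*w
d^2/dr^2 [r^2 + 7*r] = 2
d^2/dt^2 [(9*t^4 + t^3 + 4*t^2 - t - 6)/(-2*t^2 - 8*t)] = (-9*t^6 - 108*t^5 - 432*t^4 + t^3 + 18*t^2 + 72*t + 96)/(t^3*(t^3 + 12*t^2 + 48*t + 64))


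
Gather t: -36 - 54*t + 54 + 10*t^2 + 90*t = 10*t^2 + 36*t + 18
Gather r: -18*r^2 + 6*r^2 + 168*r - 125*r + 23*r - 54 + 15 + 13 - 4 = -12*r^2 + 66*r - 30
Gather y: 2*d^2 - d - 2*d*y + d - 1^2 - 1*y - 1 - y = 2*d^2 + y*(-2*d - 2) - 2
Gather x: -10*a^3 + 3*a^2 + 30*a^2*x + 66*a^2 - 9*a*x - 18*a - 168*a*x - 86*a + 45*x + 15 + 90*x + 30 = -10*a^3 + 69*a^2 - 104*a + x*(30*a^2 - 177*a + 135) + 45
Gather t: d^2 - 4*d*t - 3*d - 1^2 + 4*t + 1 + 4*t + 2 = d^2 - 3*d + t*(8 - 4*d) + 2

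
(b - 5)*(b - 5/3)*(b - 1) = b^3 - 23*b^2/3 + 15*b - 25/3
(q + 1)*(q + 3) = q^2 + 4*q + 3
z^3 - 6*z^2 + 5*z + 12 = (z - 4)*(z - 3)*(z + 1)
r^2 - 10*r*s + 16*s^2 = (r - 8*s)*(r - 2*s)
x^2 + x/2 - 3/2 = (x - 1)*(x + 3/2)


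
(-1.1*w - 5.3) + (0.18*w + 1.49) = -0.92*w - 3.81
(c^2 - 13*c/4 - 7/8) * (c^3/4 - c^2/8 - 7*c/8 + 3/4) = c^5/4 - 15*c^4/16 - 11*c^3/16 + 237*c^2/64 - 107*c/64 - 21/32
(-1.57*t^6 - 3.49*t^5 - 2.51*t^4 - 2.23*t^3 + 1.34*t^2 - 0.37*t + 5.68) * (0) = 0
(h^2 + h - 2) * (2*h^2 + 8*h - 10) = 2*h^4 + 10*h^3 - 6*h^2 - 26*h + 20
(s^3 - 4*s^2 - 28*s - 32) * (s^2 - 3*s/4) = s^5 - 19*s^4/4 - 25*s^3 - 11*s^2 + 24*s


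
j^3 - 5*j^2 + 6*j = j*(j - 3)*(j - 2)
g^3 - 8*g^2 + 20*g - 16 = (g - 4)*(g - 2)^2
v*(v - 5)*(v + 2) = v^3 - 3*v^2 - 10*v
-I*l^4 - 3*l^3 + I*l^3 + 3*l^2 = l^2*(l - 3*I)*(-I*l + I)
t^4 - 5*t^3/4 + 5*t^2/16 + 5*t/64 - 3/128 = (t - 3/4)*(t - 1/2)*(t - 1/4)*(t + 1/4)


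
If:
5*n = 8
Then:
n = 8/5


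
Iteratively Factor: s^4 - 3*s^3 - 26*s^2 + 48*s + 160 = (s - 5)*(s^3 + 2*s^2 - 16*s - 32) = (s - 5)*(s - 4)*(s^2 + 6*s + 8) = (s - 5)*(s - 4)*(s + 2)*(s + 4)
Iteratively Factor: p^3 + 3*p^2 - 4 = (p + 2)*(p^2 + p - 2) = (p - 1)*(p + 2)*(p + 2)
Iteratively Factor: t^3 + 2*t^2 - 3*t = (t)*(t^2 + 2*t - 3) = t*(t - 1)*(t + 3)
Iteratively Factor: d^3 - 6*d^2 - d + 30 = (d + 2)*(d^2 - 8*d + 15) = (d - 5)*(d + 2)*(d - 3)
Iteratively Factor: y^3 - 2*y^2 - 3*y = (y - 3)*(y^2 + y) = y*(y - 3)*(y + 1)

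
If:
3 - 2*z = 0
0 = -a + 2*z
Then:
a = 3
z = 3/2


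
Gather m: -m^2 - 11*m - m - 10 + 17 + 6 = -m^2 - 12*m + 13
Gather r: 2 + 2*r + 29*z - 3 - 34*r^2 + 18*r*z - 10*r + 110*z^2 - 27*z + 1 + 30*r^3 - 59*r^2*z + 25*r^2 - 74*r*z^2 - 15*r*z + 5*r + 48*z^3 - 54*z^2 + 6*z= 30*r^3 + r^2*(-59*z - 9) + r*(-74*z^2 + 3*z - 3) + 48*z^3 + 56*z^2 + 8*z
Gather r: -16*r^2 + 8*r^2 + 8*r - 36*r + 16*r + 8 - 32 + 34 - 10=-8*r^2 - 12*r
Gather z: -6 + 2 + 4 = 0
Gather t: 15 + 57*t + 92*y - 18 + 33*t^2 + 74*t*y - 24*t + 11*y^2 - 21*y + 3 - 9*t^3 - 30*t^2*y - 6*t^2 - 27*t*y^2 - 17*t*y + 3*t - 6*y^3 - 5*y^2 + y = -9*t^3 + t^2*(27 - 30*y) + t*(-27*y^2 + 57*y + 36) - 6*y^3 + 6*y^2 + 72*y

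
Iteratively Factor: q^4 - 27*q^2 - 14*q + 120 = (q - 2)*(q^3 + 2*q^2 - 23*q - 60) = (q - 2)*(q + 4)*(q^2 - 2*q - 15) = (q - 2)*(q + 3)*(q + 4)*(q - 5)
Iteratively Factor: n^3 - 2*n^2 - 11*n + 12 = (n + 3)*(n^2 - 5*n + 4) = (n - 1)*(n + 3)*(n - 4)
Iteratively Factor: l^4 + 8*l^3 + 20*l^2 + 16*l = (l)*(l^3 + 8*l^2 + 20*l + 16) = l*(l + 4)*(l^2 + 4*l + 4) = l*(l + 2)*(l + 4)*(l + 2)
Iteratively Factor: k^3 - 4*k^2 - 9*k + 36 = (k - 3)*(k^2 - k - 12) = (k - 3)*(k + 3)*(k - 4)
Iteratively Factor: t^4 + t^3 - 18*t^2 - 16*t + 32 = (t - 4)*(t^3 + 5*t^2 + 2*t - 8) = (t - 4)*(t + 4)*(t^2 + t - 2) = (t - 4)*(t + 2)*(t + 4)*(t - 1)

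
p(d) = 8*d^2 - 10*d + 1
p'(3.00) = 38.00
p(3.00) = 43.00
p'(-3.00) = -58.00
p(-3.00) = 103.00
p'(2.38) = 28.08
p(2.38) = 22.52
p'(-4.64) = -84.24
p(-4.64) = 219.64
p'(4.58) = 63.28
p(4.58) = 123.01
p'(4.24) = 57.84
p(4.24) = 102.42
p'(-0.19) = -13.04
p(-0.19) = 3.19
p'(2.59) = 31.44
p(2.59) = 28.76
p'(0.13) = -7.92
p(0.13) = -0.16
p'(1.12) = 7.92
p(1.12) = -0.16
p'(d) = 16*d - 10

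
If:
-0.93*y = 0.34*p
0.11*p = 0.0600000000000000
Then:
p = 0.55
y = -0.20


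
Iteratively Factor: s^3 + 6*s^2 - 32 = (s + 4)*(s^2 + 2*s - 8) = (s + 4)^2*(s - 2)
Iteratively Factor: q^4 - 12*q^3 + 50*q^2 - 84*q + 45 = (q - 1)*(q^3 - 11*q^2 + 39*q - 45) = (q - 3)*(q - 1)*(q^2 - 8*q + 15) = (q - 3)^2*(q - 1)*(q - 5)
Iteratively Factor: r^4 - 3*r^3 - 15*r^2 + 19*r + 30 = (r + 3)*(r^3 - 6*r^2 + 3*r + 10) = (r + 1)*(r + 3)*(r^2 - 7*r + 10) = (r - 5)*(r + 1)*(r + 3)*(r - 2)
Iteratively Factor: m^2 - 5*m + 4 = (m - 1)*(m - 4)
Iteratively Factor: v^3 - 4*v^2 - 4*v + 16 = (v - 2)*(v^2 - 2*v - 8) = (v - 4)*(v - 2)*(v + 2)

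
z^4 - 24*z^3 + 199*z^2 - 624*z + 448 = (z - 8)^2*(z - 7)*(z - 1)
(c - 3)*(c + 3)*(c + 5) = c^3 + 5*c^2 - 9*c - 45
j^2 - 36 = (j - 6)*(j + 6)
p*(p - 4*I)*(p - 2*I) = p^3 - 6*I*p^2 - 8*p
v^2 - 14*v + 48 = (v - 8)*(v - 6)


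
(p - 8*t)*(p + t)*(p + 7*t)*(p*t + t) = p^4*t + p^3*t - 57*p^2*t^3 - 56*p*t^4 - 57*p*t^3 - 56*t^4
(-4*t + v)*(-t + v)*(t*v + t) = 4*t^3*v + 4*t^3 - 5*t^2*v^2 - 5*t^2*v + t*v^3 + t*v^2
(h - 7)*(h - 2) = h^2 - 9*h + 14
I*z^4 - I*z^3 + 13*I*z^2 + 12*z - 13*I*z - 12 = (z - 3*I)*(z - I)*(z + 4*I)*(I*z - I)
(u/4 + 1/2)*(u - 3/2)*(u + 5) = u^3/4 + 11*u^2/8 - u/8 - 15/4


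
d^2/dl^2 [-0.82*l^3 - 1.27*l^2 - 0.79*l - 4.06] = -4.92*l - 2.54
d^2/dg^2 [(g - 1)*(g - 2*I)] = 2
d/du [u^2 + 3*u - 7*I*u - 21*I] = 2*u + 3 - 7*I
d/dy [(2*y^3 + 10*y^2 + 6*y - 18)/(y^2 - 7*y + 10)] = 2*(y^4 - 14*y^3 - 8*y^2 + 118*y - 33)/(y^4 - 14*y^3 + 69*y^2 - 140*y + 100)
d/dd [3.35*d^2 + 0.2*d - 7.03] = 6.7*d + 0.2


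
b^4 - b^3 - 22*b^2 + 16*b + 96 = (b - 4)*(b - 3)*(b + 2)*(b + 4)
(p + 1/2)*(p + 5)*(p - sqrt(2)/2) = p^3 - sqrt(2)*p^2/2 + 11*p^2/2 - 11*sqrt(2)*p/4 + 5*p/2 - 5*sqrt(2)/4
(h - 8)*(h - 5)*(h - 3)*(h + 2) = h^4 - 14*h^3 + 47*h^2 + 38*h - 240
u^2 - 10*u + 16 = (u - 8)*(u - 2)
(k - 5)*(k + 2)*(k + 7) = k^3 + 4*k^2 - 31*k - 70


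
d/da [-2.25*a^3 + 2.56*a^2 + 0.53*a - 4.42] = -6.75*a^2 + 5.12*a + 0.53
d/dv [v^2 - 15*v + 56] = 2*v - 15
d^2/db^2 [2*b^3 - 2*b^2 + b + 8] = 12*b - 4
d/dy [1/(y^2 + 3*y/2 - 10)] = 2*(-4*y - 3)/(2*y^2 + 3*y - 20)^2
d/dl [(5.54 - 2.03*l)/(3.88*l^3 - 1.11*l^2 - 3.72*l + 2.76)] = (15.7528*l^3 - 66.7389*l^2 + 12.2988*l + 15.006)/(15.0544*l^6 - 8.6136*l^5 - 27.6351*l^4 + 29.676*l^3 + 7.7112*l^2 - 20.5344*l + 7.6176)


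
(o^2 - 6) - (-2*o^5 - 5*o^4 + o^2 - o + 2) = 2*o^5 + 5*o^4 + o - 8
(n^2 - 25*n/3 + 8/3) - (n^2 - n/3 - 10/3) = 6 - 8*n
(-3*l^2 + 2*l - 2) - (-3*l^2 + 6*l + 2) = -4*l - 4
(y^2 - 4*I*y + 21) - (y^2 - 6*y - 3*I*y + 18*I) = 6*y - I*y + 21 - 18*I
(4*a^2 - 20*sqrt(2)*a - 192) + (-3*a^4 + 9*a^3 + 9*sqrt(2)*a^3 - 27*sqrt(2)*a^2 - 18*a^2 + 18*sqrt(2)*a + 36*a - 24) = -3*a^4 + 9*a^3 + 9*sqrt(2)*a^3 - 27*sqrt(2)*a^2 - 14*a^2 - 2*sqrt(2)*a + 36*a - 216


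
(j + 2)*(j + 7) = j^2 + 9*j + 14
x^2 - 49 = (x - 7)*(x + 7)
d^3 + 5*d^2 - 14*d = d*(d - 2)*(d + 7)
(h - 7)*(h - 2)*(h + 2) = h^3 - 7*h^2 - 4*h + 28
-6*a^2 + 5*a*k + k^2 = (-a + k)*(6*a + k)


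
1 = 1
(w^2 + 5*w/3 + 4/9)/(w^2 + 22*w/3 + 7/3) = (w + 4/3)/(w + 7)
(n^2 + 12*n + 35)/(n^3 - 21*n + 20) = (n + 7)/(n^2 - 5*n + 4)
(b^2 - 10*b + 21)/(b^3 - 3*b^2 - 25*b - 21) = (b - 3)/(b^2 + 4*b + 3)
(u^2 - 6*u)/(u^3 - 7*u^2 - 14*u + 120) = u/(u^2 - u - 20)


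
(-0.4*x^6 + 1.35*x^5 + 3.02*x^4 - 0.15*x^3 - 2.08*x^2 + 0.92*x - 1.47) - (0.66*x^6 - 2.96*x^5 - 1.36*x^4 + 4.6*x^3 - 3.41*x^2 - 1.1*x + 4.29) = -1.06*x^6 + 4.31*x^5 + 4.38*x^4 - 4.75*x^3 + 1.33*x^2 + 2.02*x - 5.76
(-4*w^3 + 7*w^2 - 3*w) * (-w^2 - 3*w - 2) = 4*w^5 + 5*w^4 - 10*w^3 - 5*w^2 + 6*w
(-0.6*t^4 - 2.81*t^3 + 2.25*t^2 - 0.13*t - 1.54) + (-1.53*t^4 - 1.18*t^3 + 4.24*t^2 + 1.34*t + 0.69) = -2.13*t^4 - 3.99*t^3 + 6.49*t^2 + 1.21*t - 0.85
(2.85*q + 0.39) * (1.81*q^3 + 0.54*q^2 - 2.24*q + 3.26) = 5.1585*q^4 + 2.2449*q^3 - 6.1734*q^2 + 8.4174*q + 1.2714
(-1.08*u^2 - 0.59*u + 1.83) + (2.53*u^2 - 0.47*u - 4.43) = 1.45*u^2 - 1.06*u - 2.6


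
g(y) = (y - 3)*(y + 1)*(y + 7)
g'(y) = (y - 3)*(y + 1) + (y - 3)*(y + 7) + (y + 1)*(y + 7) = 3*y^2 + 10*y - 17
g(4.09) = 61.53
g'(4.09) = 74.08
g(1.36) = -32.36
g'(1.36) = 2.15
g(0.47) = -27.78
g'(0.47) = -11.64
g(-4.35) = 65.25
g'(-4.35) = -3.73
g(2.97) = -1.19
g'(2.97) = 39.16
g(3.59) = 28.68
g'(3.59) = 57.56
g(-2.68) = 41.22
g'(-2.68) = -22.25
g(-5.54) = 56.61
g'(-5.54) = 19.67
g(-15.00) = -2016.00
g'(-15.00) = 508.00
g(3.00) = 0.00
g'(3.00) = 40.00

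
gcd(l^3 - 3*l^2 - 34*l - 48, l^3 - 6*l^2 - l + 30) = l + 2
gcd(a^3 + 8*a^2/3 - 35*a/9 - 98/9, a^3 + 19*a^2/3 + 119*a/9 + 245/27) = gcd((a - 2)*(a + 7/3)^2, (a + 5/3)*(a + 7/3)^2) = a^2 + 14*a/3 + 49/9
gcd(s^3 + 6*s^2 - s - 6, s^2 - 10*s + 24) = 1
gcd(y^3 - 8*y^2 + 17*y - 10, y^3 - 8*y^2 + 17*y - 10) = y^3 - 8*y^2 + 17*y - 10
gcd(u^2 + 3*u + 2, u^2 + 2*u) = u + 2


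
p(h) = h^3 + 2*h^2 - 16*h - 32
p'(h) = 3*h^2 + 4*h - 16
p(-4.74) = -17.72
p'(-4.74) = 32.44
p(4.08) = 3.93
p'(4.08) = 50.26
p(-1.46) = -7.49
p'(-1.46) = -15.45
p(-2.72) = 6.19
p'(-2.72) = -4.68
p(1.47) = -48.02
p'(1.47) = -3.64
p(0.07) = -33.11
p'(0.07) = -15.71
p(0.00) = -32.00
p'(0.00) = -16.00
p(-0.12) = -30.05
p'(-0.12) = -16.44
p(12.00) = 1792.00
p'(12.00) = 464.00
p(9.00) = 715.00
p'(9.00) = 263.00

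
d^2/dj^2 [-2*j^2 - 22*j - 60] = -4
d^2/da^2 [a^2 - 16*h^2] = 2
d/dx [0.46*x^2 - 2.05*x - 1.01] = 0.92*x - 2.05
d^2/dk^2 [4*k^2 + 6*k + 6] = 8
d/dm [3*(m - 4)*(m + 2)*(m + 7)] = 9*m^2 + 30*m - 66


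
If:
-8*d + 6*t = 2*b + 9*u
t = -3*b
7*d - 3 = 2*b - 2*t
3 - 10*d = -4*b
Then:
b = -9/52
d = 3/13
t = 27/52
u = 7/39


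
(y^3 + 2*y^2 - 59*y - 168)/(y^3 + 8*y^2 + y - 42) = (y - 8)/(y - 2)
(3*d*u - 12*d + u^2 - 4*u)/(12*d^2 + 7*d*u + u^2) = (u - 4)/(4*d + u)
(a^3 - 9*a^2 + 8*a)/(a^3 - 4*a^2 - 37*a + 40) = a/(a + 5)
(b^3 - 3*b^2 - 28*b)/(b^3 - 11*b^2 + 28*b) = (b + 4)/(b - 4)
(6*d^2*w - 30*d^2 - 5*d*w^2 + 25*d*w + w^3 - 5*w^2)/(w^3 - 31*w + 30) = (6*d^2 - 5*d*w + w^2)/(w^2 + 5*w - 6)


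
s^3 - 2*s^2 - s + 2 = (s - 2)*(s - 1)*(s + 1)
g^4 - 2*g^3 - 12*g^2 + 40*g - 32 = (g - 2)^3*(g + 4)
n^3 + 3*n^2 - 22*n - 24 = (n - 4)*(n + 1)*(n + 6)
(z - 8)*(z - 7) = z^2 - 15*z + 56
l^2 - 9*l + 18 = (l - 6)*(l - 3)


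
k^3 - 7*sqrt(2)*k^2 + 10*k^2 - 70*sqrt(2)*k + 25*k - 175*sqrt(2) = (k + 5)^2*(k - 7*sqrt(2))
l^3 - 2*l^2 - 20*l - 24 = (l - 6)*(l + 2)^2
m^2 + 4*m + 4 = (m + 2)^2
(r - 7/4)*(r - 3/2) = r^2 - 13*r/4 + 21/8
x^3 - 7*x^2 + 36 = (x - 6)*(x - 3)*(x + 2)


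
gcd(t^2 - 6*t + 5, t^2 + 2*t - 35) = t - 5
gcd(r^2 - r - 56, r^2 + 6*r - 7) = r + 7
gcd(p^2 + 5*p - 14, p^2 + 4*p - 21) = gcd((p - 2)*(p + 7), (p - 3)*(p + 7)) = p + 7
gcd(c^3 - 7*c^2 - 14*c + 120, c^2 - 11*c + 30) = c^2 - 11*c + 30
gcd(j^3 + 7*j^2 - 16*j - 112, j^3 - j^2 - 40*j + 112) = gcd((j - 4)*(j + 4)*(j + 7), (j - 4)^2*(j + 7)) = j^2 + 3*j - 28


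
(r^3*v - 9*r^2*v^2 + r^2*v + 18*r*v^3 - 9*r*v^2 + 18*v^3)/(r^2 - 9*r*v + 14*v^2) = v*(r^3 - 9*r^2*v + r^2 + 18*r*v^2 - 9*r*v + 18*v^2)/(r^2 - 9*r*v + 14*v^2)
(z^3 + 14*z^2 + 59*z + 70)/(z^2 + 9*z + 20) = (z^2 + 9*z + 14)/(z + 4)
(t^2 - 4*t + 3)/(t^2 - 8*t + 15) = (t - 1)/(t - 5)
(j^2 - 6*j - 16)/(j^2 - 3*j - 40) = (j + 2)/(j + 5)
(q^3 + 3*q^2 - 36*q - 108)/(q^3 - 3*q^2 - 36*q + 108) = (q + 3)/(q - 3)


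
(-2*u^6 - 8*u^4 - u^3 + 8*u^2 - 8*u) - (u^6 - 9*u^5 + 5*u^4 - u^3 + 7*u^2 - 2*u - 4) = -3*u^6 + 9*u^5 - 13*u^4 + u^2 - 6*u + 4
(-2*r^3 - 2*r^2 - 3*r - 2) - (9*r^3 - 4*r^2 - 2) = -11*r^3 + 2*r^2 - 3*r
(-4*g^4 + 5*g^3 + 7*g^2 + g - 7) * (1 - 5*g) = 20*g^5 - 29*g^4 - 30*g^3 + 2*g^2 + 36*g - 7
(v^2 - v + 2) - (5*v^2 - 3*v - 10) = -4*v^2 + 2*v + 12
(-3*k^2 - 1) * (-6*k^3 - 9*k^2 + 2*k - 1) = 18*k^5 + 27*k^4 + 12*k^2 - 2*k + 1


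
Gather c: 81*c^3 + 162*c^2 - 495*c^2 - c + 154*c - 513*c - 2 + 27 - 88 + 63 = 81*c^3 - 333*c^2 - 360*c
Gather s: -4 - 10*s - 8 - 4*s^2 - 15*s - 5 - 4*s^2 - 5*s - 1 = -8*s^2 - 30*s - 18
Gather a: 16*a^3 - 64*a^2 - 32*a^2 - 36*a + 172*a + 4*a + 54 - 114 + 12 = 16*a^3 - 96*a^2 + 140*a - 48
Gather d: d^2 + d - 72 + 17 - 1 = d^2 + d - 56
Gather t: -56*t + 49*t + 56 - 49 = 7 - 7*t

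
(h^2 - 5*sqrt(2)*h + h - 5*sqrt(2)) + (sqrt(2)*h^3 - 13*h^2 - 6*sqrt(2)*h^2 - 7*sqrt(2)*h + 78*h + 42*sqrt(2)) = sqrt(2)*h^3 - 12*h^2 - 6*sqrt(2)*h^2 - 12*sqrt(2)*h + 79*h + 37*sqrt(2)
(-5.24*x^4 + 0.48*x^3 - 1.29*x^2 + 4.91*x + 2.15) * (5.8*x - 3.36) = -30.392*x^5 + 20.3904*x^4 - 9.0948*x^3 + 32.8124*x^2 - 4.0276*x - 7.224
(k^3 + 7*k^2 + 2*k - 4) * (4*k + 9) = 4*k^4 + 37*k^3 + 71*k^2 + 2*k - 36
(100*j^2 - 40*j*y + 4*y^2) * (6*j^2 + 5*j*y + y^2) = 600*j^4 + 260*j^3*y - 76*j^2*y^2 - 20*j*y^3 + 4*y^4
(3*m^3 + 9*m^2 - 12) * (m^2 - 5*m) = 3*m^5 - 6*m^4 - 45*m^3 - 12*m^2 + 60*m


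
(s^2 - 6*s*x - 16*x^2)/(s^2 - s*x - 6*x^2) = (-s + 8*x)/(-s + 3*x)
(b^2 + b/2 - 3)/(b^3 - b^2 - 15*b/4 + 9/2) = 2/(2*b - 3)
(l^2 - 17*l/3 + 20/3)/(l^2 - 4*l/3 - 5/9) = 3*(l - 4)/(3*l + 1)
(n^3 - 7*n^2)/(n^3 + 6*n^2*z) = (n - 7)/(n + 6*z)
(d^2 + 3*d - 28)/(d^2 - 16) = (d + 7)/(d + 4)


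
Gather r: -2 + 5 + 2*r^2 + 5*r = 2*r^2 + 5*r + 3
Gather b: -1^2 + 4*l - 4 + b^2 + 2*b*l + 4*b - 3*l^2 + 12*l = b^2 + b*(2*l + 4) - 3*l^2 + 16*l - 5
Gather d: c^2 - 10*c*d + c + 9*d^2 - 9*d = c^2 + c + 9*d^2 + d*(-10*c - 9)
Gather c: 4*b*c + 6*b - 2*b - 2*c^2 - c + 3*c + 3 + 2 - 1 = 4*b - 2*c^2 + c*(4*b + 2) + 4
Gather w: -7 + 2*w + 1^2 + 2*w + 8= 4*w + 2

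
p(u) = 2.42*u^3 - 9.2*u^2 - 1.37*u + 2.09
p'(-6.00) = 370.39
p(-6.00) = -843.61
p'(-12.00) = 1264.87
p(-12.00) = -5488.03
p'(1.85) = -10.56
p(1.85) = -16.61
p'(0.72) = -10.85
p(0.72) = -2.76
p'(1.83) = -10.73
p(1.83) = -16.40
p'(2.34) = -4.67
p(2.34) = -20.48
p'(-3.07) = 123.54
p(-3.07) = -150.43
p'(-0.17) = 1.97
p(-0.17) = 2.05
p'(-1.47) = 41.37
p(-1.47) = -23.46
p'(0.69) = -10.61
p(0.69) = -2.44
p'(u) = 7.26*u^2 - 18.4*u - 1.37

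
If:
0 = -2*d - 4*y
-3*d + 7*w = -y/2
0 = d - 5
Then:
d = 5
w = 65/28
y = -5/2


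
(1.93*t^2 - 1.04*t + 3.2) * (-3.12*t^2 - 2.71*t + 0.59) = -6.0216*t^4 - 1.9855*t^3 - 6.0269*t^2 - 9.2856*t + 1.888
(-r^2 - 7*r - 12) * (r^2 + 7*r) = -r^4 - 14*r^3 - 61*r^2 - 84*r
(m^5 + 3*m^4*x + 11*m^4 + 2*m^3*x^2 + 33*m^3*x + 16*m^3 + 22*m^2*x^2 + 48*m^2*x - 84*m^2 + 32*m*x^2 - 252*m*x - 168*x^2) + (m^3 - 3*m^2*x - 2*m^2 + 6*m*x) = m^5 + 3*m^4*x + 11*m^4 + 2*m^3*x^2 + 33*m^3*x + 17*m^3 + 22*m^2*x^2 + 45*m^2*x - 86*m^2 + 32*m*x^2 - 246*m*x - 168*x^2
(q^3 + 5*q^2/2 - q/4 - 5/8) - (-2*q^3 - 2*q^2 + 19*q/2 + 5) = 3*q^3 + 9*q^2/2 - 39*q/4 - 45/8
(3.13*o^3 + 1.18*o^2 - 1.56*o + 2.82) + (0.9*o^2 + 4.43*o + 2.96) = 3.13*o^3 + 2.08*o^2 + 2.87*o + 5.78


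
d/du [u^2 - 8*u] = 2*u - 8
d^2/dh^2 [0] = 0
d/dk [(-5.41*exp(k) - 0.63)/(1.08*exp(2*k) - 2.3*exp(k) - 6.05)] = (5.8428*exp(2*k) + 1.3608*exp(k) + 31.2815)*exp(k)/(1.1664*exp(4*k) - 4.968*exp(3*k) - 7.778*exp(2*k) + 27.83*exp(k) + 36.6025)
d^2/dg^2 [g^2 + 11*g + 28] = 2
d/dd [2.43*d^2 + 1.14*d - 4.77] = 4.86*d + 1.14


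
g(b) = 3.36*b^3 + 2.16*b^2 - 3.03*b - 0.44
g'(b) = 10.08*b^2 + 4.32*b - 3.03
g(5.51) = 610.52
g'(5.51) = 326.80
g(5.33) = 553.54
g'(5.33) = 306.36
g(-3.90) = -155.08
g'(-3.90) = 133.44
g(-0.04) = -0.32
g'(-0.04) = -3.19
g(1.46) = 10.20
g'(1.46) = 24.76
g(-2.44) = -29.00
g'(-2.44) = 46.44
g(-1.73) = -6.13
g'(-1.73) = 19.66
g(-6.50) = -812.22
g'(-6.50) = 394.77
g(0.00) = -0.44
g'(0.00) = -3.03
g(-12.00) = -5459.12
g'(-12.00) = 1396.65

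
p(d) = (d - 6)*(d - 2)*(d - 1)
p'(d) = (d - 6)*(d - 2) + (d - 6)*(d - 1) + (d - 2)*(d - 1) = 3*d^2 - 18*d + 20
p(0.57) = -3.34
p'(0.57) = 10.71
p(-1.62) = -72.27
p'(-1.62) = 57.03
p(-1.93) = -91.31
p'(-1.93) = 65.91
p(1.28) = 0.95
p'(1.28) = 1.88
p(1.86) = 0.50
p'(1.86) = -3.10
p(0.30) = -6.78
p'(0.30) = 14.87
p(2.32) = -1.55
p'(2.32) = -5.61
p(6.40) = 9.50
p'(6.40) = 27.68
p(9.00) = 168.00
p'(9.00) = 101.00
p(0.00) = -12.00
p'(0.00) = 20.00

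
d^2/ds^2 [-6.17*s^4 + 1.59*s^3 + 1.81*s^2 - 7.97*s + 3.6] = -74.04*s^2 + 9.54*s + 3.62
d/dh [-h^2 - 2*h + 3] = -2*h - 2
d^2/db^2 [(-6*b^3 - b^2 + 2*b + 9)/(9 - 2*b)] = 6*(8*b^3 - 108*b^2 + 486*b + 3)/(8*b^3 - 108*b^2 + 486*b - 729)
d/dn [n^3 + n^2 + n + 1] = 3*n^2 + 2*n + 1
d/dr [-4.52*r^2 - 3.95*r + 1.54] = -9.04*r - 3.95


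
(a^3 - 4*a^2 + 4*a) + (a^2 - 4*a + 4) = a^3 - 3*a^2 + 4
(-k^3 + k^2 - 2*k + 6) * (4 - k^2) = k^5 - k^4 - 2*k^3 - 2*k^2 - 8*k + 24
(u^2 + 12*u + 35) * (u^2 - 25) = u^4 + 12*u^3 + 10*u^2 - 300*u - 875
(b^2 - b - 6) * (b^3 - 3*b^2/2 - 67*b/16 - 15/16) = b^5 - 5*b^4/2 - 139*b^3/16 + 49*b^2/4 + 417*b/16 + 45/8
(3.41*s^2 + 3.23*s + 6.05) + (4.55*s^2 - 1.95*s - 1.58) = 7.96*s^2 + 1.28*s + 4.47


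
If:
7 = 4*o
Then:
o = 7/4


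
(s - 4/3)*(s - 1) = s^2 - 7*s/3 + 4/3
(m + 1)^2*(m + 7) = m^3 + 9*m^2 + 15*m + 7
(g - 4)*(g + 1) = g^2 - 3*g - 4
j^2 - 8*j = j*(j - 8)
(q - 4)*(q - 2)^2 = q^3 - 8*q^2 + 20*q - 16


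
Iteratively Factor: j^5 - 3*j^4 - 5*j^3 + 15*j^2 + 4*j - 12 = (j + 2)*(j^4 - 5*j^3 + 5*j^2 + 5*j - 6) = (j - 1)*(j + 2)*(j^3 - 4*j^2 + j + 6) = (j - 3)*(j - 1)*(j + 2)*(j^2 - j - 2) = (j - 3)*(j - 1)*(j + 1)*(j + 2)*(j - 2)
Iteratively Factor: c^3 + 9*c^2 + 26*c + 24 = (c + 3)*(c^2 + 6*c + 8) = (c + 3)*(c + 4)*(c + 2)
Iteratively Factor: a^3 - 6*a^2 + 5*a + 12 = (a + 1)*(a^2 - 7*a + 12) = (a - 4)*(a + 1)*(a - 3)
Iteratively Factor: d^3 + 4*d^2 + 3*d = (d + 3)*(d^2 + d) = d*(d + 3)*(d + 1)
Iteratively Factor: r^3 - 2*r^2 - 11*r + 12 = (r - 1)*(r^2 - r - 12) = (r - 4)*(r - 1)*(r + 3)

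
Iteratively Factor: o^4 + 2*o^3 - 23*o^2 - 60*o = (o)*(o^3 + 2*o^2 - 23*o - 60) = o*(o + 3)*(o^2 - o - 20) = o*(o + 3)*(o + 4)*(o - 5)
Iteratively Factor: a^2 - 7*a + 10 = (a - 5)*(a - 2)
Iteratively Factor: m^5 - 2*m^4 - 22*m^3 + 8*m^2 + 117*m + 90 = (m + 3)*(m^4 - 5*m^3 - 7*m^2 + 29*m + 30) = (m + 1)*(m + 3)*(m^3 - 6*m^2 - m + 30) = (m + 1)*(m + 2)*(m + 3)*(m^2 - 8*m + 15) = (m - 5)*(m + 1)*(m + 2)*(m + 3)*(m - 3)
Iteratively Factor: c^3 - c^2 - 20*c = (c)*(c^2 - c - 20) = c*(c + 4)*(c - 5)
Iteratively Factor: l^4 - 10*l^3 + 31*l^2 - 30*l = (l)*(l^3 - 10*l^2 + 31*l - 30) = l*(l - 5)*(l^2 - 5*l + 6) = l*(l - 5)*(l - 2)*(l - 3)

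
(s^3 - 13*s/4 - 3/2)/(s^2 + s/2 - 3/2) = (s^2 - 3*s/2 - 1)/(s - 1)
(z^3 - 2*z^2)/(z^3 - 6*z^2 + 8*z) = z/(z - 4)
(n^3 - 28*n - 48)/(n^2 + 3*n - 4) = (n^2 - 4*n - 12)/(n - 1)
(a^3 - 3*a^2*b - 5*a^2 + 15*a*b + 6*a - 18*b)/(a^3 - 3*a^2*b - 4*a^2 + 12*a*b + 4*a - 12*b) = (a - 3)/(a - 2)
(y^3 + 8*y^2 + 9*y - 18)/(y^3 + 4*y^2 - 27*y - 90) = (y - 1)/(y - 5)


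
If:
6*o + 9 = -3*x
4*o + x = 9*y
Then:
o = 9*y/2 + 3/2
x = -9*y - 6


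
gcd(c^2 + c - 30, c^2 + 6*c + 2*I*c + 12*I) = c + 6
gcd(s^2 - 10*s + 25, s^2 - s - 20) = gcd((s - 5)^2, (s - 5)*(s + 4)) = s - 5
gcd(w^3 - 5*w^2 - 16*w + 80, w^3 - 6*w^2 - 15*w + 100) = w^2 - w - 20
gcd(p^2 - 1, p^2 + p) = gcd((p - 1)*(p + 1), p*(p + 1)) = p + 1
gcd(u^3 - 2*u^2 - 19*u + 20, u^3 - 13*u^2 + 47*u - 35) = u^2 - 6*u + 5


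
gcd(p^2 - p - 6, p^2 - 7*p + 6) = 1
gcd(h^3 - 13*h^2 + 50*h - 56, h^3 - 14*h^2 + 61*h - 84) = h^2 - 11*h + 28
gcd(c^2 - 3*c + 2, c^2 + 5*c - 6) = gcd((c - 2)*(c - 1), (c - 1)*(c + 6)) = c - 1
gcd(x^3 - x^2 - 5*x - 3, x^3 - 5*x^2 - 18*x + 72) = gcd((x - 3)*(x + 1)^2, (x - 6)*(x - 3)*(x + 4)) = x - 3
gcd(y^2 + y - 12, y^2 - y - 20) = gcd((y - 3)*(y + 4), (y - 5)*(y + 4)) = y + 4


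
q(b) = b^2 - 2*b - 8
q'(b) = 2*b - 2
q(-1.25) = -3.94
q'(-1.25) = -4.50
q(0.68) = -8.90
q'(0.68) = -0.64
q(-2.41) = 2.63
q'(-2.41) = -6.82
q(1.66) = -8.56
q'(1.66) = 1.32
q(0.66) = -8.88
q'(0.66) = -0.68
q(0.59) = -8.83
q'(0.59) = -0.82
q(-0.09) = -7.81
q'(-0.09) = -2.18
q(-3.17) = 8.39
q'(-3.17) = -8.34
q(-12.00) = 160.00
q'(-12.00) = -26.00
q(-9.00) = 91.00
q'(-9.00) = -20.00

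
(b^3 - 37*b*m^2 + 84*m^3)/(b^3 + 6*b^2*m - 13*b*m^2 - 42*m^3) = (b - 4*m)/(b + 2*m)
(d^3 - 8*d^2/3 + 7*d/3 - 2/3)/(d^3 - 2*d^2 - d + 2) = (d^2 - 5*d/3 + 2/3)/(d^2 - d - 2)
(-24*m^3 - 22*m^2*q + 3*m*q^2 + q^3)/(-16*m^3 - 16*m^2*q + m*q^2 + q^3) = (6*m + q)/(4*m + q)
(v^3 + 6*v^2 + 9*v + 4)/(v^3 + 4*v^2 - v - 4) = (v + 1)/(v - 1)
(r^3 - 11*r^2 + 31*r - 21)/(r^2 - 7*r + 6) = (r^2 - 10*r + 21)/(r - 6)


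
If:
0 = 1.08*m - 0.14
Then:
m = 0.13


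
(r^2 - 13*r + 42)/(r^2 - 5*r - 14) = (r - 6)/(r + 2)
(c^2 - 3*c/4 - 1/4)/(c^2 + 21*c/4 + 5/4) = (c - 1)/(c + 5)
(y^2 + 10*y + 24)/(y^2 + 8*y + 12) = (y + 4)/(y + 2)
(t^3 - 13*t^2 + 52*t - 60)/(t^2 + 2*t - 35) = (t^2 - 8*t + 12)/(t + 7)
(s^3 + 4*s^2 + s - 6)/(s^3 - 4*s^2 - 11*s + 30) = (s^2 + s - 2)/(s^2 - 7*s + 10)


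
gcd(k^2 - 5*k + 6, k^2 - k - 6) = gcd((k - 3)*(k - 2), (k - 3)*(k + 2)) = k - 3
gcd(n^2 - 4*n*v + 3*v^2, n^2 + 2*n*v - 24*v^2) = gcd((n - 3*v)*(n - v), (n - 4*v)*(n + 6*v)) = 1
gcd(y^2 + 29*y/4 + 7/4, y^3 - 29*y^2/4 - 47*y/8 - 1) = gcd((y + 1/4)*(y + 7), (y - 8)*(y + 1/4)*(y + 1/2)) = y + 1/4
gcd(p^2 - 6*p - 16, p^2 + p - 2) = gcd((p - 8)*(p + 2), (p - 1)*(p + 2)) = p + 2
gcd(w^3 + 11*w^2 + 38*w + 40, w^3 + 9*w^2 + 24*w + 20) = w^2 + 7*w + 10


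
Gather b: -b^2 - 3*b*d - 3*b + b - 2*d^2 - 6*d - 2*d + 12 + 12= -b^2 + b*(-3*d - 2) - 2*d^2 - 8*d + 24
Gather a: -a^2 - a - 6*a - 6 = -a^2 - 7*a - 6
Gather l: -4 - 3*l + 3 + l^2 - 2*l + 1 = l^2 - 5*l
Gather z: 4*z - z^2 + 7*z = -z^2 + 11*z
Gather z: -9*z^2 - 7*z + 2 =-9*z^2 - 7*z + 2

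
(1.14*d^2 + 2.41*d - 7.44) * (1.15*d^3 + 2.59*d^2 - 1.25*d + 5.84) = 1.311*d^5 + 5.7241*d^4 - 3.7391*d^3 - 15.6245*d^2 + 23.3744*d - 43.4496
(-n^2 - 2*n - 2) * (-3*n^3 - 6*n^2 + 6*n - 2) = 3*n^5 + 12*n^4 + 12*n^3 + 2*n^2 - 8*n + 4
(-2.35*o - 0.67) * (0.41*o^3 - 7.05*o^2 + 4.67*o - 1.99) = -0.9635*o^4 + 16.2928*o^3 - 6.251*o^2 + 1.5476*o + 1.3333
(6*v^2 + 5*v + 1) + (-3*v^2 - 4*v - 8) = 3*v^2 + v - 7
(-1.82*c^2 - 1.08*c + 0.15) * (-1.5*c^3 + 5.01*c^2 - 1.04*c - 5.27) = 2.73*c^5 - 7.4982*c^4 - 3.743*c^3 + 11.4661*c^2 + 5.5356*c - 0.7905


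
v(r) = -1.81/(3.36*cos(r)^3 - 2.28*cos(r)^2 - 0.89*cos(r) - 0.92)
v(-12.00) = 1.42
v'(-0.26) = 2.49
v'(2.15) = -2.52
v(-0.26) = 2.06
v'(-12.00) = -1.46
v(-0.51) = 1.51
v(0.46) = 1.60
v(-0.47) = 1.58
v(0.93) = 1.17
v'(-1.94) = 3.14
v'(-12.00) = -1.46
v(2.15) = 1.09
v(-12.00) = 1.42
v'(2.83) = -0.28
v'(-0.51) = 1.72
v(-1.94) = 1.72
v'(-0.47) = 1.91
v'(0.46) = -1.96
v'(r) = -1.81*(10.08*sin(r)*cos(r)^2 - 4.56*sin(r)*cos(r) - 0.89*sin(r))/(3.36*cos(r)^3 - 2.28*cos(r)^2 - 0.89*cos(r) - 0.92)^2 = (-18.2448*cos(r)^2 + 8.2536*cos(r) + 1.6109)*sin(r)/(-3.36*cos(r)^3 + 2.28*cos(r)^2 + 0.89*cos(r) + 0.92)^2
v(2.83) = 0.36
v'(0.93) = 0.01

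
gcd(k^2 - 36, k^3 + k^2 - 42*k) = k - 6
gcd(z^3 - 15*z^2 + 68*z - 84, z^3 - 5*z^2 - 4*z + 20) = z - 2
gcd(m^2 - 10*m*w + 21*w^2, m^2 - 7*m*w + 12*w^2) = -m + 3*w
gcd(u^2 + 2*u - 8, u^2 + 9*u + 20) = u + 4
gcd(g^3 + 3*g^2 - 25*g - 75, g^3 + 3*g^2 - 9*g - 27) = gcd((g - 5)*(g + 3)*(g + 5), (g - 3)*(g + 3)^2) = g + 3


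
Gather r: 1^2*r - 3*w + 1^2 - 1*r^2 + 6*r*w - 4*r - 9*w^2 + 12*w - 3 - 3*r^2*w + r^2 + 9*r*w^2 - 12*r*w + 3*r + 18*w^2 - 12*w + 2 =-3*r^2*w + r*(9*w^2 - 6*w) + 9*w^2 - 3*w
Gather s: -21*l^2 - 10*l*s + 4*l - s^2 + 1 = -21*l^2 - 10*l*s + 4*l - s^2 + 1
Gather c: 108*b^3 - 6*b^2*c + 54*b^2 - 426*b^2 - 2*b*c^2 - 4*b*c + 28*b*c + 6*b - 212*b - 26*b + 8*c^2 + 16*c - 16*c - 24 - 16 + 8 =108*b^3 - 372*b^2 - 232*b + c^2*(8 - 2*b) + c*(-6*b^2 + 24*b) - 32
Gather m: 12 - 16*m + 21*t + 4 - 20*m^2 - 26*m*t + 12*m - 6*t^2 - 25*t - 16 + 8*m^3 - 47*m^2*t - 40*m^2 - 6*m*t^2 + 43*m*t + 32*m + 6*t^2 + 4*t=8*m^3 + m^2*(-47*t - 60) + m*(-6*t^2 + 17*t + 28)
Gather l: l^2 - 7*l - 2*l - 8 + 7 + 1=l^2 - 9*l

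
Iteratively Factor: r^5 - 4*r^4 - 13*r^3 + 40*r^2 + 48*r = (r)*(r^4 - 4*r^3 - 13*r^2 + 40*r + 48) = r*(r + 3)*(r^3 - 7*r^2 + 8*r + 16) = r*(r - 4)*(r + 3)*(r^2 - 3*r - 4) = r*(r - 4)*(r + 1)*(r + 3)*(r - 4)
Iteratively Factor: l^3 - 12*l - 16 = (l + 2)*(l^2 - 2*l - 8) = (l - 4)*(l + 2)*(l + 2)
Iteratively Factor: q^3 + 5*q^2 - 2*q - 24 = (q + 4)*(q^2 + q - 6) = (q + 3)*(q + 4)*(q - 2)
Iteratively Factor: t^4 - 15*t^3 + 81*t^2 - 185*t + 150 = (t - 3)*(t^3 - 12*t^2 + 45*t - 50) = (t - 5)*(t - 3)*(t^2 - 7*t + 10) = (t - 5)*(t - 3)*(t - 2)*(t - 5)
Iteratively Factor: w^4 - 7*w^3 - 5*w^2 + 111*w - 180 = (w - 3)*(w^3 - 4*w^2 - 17*w + 60) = (w - 3)*(w + 4)*(w^2 - 8*w + 15) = (w - 5)*(w - 3)*(w + 4)*(w - 3)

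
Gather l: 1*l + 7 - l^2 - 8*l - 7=-l^2 - 7*l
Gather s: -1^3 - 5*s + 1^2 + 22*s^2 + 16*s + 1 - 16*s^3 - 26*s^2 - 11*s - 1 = -16*s^3 - 4*s^2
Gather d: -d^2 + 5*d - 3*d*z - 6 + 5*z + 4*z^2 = -d^2 + d*(5 - 3*z) + 4*z^2 + 5*z - 6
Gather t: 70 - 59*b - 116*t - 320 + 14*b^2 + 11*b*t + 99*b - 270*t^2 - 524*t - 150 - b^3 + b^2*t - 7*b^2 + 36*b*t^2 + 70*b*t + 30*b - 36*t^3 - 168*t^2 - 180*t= -b^3 + 7*b^2 + 70*b - 36*t^3 + t^2*(36*b - 438) + t*(b^2 + 81*b - 820) - 400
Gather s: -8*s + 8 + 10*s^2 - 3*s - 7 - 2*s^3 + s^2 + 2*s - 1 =-2*s^3 + 11*s^2 - 9*s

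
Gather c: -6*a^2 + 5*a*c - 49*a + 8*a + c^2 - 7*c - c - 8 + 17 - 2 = -6*a^2 - 41*a + c^2 + c*(5*a - 8) + 7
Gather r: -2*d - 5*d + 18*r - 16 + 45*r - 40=-7*d + 63*r - 56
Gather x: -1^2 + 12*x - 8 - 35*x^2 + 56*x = -35*x^2 + 68*x - 9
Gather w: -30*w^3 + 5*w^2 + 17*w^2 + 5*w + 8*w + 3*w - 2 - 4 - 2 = -30*w^3 + 22*w^2 + 16*w - 8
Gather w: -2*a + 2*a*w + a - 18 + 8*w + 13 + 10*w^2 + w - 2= -a + 10*w^2 + w*(2*a + 9) - 7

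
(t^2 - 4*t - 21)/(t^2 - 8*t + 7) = (t + 3)/(t - 1)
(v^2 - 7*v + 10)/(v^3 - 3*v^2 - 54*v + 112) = (v - 5)/(v^2 - v - 56)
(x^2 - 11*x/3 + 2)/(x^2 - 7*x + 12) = (x - 2/3)/(x - 4)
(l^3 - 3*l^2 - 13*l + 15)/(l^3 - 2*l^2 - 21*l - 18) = (l^2 - 6*l + 5)/(l^2 - 5*l - 6)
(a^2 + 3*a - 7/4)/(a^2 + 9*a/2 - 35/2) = (4*a^2 + 12*a - 7)/(2*(2*a^2 + 9*a - 35))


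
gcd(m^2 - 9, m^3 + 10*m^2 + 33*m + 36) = m + 3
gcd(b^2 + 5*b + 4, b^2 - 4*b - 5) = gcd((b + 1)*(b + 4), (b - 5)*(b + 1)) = b + 1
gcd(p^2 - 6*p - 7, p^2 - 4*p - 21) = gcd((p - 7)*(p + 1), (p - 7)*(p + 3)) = p - 7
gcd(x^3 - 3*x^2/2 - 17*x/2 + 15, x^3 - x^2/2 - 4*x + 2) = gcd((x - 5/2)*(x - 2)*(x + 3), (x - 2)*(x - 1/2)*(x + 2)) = x - 2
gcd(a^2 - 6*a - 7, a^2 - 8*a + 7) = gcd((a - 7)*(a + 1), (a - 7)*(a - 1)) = a - 7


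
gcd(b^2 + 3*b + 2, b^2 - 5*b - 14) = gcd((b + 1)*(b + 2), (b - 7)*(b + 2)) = b + 2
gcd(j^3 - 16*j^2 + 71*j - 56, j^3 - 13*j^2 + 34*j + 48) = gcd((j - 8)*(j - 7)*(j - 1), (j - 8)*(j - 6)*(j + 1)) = j - 8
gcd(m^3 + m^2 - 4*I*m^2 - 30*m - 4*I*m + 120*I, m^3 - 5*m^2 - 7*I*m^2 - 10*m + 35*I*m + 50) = m - 5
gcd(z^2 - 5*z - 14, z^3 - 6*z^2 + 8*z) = 1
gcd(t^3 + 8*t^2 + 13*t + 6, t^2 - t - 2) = t + 1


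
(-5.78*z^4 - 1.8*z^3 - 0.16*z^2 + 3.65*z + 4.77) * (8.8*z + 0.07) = -50.864*z^5 - 16.2446*z^4 - 1.534*z^3 + 32.1088*z^2 + 42.2315*z + 0.3339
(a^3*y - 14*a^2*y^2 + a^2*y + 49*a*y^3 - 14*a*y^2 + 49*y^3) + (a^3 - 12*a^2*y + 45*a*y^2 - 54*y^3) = a^3*y + a^3 - 14*a^2*y^2 - 11*a^2*y + 49*a*y^3 + 31*a*y^2 - 5*y^3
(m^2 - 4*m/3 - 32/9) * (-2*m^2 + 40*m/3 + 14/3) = -2*m^4 + 16*m^3 - 6*m^2 - 1448*m/27 - 448/27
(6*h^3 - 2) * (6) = 36*h^3 - 12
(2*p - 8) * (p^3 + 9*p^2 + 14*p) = 2*p^4 + 10*p^3 - 44*p^2 - 112*p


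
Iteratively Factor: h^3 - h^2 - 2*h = (h)*(h^2 - h - 2) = h*(h - 2)*(h + 1)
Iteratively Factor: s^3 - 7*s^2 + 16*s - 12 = (s - 2)*(s^2 - 5*s + 6) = (s - 2)^2*(s - 3)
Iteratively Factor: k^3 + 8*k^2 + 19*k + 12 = (k + 1)*(k^2 + 7*k + 12) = (k + 1)*(k + 4)*(k + 3)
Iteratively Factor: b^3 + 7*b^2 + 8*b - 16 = (b + 4)*(b^2 + 3*b - 4) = (b + 4)^2*(b - 1)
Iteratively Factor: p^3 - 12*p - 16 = (p + 2)*(p^2 - 2*p - 8) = (p + 2)^2*(p - 4)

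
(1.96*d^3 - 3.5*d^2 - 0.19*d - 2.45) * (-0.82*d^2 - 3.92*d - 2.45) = -1.6072*d^5 - 4.8132*d^4 + 9.0738*d^3 + 11.3288*d^2 + 10.0695*d + 6.0025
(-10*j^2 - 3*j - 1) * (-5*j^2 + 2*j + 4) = 50*j^4 - 5*j^3 - 41*j^2 - 14*j - 4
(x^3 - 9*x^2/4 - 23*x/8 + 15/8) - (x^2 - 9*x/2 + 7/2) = x^3 - 13*x^2/4 + 13*x/8 - 13/8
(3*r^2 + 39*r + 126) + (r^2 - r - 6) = 4*r^2 + 38*r + 120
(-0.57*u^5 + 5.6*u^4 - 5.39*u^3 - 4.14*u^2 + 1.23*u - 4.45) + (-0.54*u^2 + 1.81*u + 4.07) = -0.57*u^5 + 5.6*u^4 - 5.39*u^3 - 4.68*u^2 + 3.04*u - 0.38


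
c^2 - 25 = (c - 5)*(c + 5)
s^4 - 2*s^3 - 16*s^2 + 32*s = s*(s - 4)*(s - 2)*(s + 4)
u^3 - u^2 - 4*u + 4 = (u - 2)*(u - 1)*(u + 2)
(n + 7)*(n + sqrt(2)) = n^2 + sqrt(2)*n + 7*n + 7*sqrt(2)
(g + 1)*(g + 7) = g^2 + 8*g + 7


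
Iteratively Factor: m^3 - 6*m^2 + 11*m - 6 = (m - 1)*(m^2 - 5*m + 6) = (m - 2)*(m - 1)*(m - 3)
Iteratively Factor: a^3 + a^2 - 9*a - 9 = (a + 1)*(a^2 - 9) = (a - 3)*(a + 1)*(a + 3)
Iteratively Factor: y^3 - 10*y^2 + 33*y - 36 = (y - 4)*(y^2 - 6*y + 9) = (y - 4)*(y - 3)*(y - 3)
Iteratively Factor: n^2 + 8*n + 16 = (n + 4)*(n + 4)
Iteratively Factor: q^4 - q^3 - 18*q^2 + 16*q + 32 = (q - 4)*(q^3 + 3*q^2 - 6*q - 8) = (q - 4)*(q - 2)*(q^2 + 5*q + 4) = (q - 4)*(q - 2)*(q + 1)*(q + 4)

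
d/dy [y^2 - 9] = 2*y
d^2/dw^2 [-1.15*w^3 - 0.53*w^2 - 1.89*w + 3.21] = -6.9*w - 1.06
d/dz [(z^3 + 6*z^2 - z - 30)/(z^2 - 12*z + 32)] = (z^4 - 24*z^3 + 25*z^2 + 444*z - 392)/(z^4 - 24*z^3 + 208*z^2 - 768*z + 1024)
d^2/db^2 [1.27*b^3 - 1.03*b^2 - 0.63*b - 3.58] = 7.62*b - 2.06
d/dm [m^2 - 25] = 2*m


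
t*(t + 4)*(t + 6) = t^3 + 10*t^2 + 24*t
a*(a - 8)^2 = a^3 - 16*a^2 + 64*a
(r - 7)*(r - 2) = r^2 - 9*r + 14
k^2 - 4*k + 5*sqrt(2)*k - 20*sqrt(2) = (k - 4)*(k + 5*sqrt(2))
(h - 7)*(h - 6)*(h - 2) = h^3 - 15*h^2 + 68*h - 84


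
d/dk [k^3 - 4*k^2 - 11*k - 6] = 3*k^2 - 8*k - 11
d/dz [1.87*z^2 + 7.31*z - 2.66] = 3.74*z + 7.31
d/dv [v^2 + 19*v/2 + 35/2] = 2*v + 19/2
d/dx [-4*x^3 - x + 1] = -12*x^2 - 1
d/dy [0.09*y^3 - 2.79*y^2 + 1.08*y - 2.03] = 0.27*y^2 - 5.58*y + 1.08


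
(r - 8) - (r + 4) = -12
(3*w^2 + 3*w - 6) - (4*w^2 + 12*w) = -w^2 - 9*w - 6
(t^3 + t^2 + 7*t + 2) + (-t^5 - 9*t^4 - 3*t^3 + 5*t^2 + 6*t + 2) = -t^5 - 9*t^4 - 2*t^3 + 6*t^2 + 13*t + 4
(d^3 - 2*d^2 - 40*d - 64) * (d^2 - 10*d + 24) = d^5 - 12*d^4 + 4*d^3 + 288*d^2 - 320*d - 1536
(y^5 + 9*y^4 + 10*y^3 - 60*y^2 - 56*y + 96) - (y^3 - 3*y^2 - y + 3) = y^5 + 9*y^4 + 9*y^3 - 57*y^2 - 55*y + 93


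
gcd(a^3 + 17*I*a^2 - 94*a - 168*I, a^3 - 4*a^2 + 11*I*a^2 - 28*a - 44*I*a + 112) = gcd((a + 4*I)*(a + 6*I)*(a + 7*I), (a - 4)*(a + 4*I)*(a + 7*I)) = a^2 + 11*I*a - 28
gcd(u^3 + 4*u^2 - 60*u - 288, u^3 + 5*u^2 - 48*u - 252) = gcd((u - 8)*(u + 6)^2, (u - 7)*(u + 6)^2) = u^2 + 12*u + 36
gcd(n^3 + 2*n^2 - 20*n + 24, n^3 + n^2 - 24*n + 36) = n^2 + 4*n - 12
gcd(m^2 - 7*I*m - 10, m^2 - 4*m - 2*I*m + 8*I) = m - 2*I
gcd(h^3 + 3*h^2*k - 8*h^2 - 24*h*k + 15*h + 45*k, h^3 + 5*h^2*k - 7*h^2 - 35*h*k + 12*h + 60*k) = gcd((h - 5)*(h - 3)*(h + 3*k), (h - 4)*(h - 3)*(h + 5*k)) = h - 3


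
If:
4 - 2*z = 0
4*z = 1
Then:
No Solution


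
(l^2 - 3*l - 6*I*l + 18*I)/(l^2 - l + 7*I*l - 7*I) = (l^2 - 3*l - 6*I*l + 18*I)/(l^2 - l + 7*I*l - 7*I)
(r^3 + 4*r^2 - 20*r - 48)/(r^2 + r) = (r^3 + 4*r^2 - 20*r - 48)/(r*(r + 1))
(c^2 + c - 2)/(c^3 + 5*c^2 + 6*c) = (c - 1)/(c*(c + 3))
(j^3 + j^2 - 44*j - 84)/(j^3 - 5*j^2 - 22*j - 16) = (j^2 - j - 42)/(j^2 - 7*j - 8)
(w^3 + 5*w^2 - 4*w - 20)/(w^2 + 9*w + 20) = (w^2 - 4)/(w + 4)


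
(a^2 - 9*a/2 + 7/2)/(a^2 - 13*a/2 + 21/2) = (a - 1)/(a - 3)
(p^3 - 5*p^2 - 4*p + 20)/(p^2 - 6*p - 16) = (p^2 - 7*p + 10)/(p - 8)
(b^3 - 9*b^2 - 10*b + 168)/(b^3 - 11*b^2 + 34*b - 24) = (b^2 - 3*b - 28)/(b^2 - 5*b + 4)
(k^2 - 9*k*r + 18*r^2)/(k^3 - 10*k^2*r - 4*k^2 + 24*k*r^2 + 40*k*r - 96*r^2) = (-k + 3*r)/(-k^2 + 4*k*r + 4*k - 16*r)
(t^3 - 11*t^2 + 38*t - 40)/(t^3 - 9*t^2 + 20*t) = (t - 2)/t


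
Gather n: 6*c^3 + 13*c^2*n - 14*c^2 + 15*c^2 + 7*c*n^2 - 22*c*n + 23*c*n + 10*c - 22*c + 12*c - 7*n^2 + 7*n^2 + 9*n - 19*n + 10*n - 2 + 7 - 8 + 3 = 6*c^3 + c^2 + 7*c*n^2 + n*(13*c^2 + c)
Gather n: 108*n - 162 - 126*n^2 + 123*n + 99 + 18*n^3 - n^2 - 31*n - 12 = 18*n^3 - 127*n^2 + 200*n - 75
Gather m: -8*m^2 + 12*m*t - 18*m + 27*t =-8*m^2 + m*(12*t - 18) + 27*t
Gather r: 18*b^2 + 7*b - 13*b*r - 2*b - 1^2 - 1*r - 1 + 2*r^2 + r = 18*b^2 - 13*b*r + 5*b + 2*r^2 - 2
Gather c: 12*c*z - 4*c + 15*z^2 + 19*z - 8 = c*(12*z - 4) + 15*z^2 + 19*z - 8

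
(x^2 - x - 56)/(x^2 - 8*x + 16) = (x^2 - x - 56)/(x^2 - 8*x + 16)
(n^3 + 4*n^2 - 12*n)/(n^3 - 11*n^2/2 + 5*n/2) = 2*(n^2 + 4*n - 12)/(2*n^2 - 11*n + 5)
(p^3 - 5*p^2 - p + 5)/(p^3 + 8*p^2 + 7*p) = (p^2 - 6*p + 5)/(p*(p + 7))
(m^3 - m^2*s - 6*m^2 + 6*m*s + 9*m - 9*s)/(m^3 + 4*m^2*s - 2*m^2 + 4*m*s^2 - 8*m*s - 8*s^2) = (m^3 - m^2*s - 6*m^2 + 6*m*s + 9*m - 9*s)/(m^3 + 4*m^2*s - 2*m^2 + 4*m*s^2 - 8*m*s - 8*s^2)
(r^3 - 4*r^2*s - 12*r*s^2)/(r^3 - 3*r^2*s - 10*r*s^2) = (r - 6*s)/(r - 5*s)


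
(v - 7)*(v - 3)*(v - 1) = v^3 - 11*v^2 + 31*v - 21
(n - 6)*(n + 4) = n^2 - 2*n - 24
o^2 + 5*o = o*(o + 5)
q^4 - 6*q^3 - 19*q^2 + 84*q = q*(q - 7)*(q - 3)*(q + 4)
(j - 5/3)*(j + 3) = j^2 + 4*j/3 - 5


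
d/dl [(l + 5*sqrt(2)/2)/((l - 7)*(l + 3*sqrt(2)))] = (2*(l - 7)*(l + 3*sqrt(2)) - (l - 7)*(2*l + 5*sqrt(2)) - (l + 3*sqrt(2))*(2*l + 5*sqrt(2)))/(2*(l - 7)^2*(l + 3*sqrt(2))^2)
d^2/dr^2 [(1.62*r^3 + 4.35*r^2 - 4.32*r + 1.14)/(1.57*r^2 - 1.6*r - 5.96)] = (-3.5527136788005e-15*r^5 + 1.4210854715202e-14*r^4 + 39.169392*r^3 + 353.772756*r^2 + 85.5492479999999*r + 418.600176)/(3.869893*r^6 - 11.83152*r^5 - 32.014812*r^4 + 85.73312*r^3 + 121.533936*r^2 - 170.50368*r - 211.708736)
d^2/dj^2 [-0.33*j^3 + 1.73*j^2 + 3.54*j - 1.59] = 3.46 - 1.98*j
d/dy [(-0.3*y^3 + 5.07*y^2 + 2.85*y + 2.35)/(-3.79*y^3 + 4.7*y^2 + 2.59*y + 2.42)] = (-4.44089209850063e-16*y^5 + 17.8053*y^4 + 20.049*y^3 + 24.2778*y^2 + 2.4488*y + 0.8105)/(14.3641*y^6 - 35.626*y^5 + 2.45780000000001*y^4 + 6.0024*y^3 + 29.4561*y^2 + 12.5356*y + 5.8564)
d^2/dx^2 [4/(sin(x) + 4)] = 4*(4*sin(x) + cos(x)^2 + 1)/(sin(x) + 4)^3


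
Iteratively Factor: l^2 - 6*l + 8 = (l - 4)*(l - 2)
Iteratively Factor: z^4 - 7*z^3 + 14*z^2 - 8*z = (z - 2)*(z^3 - 5*z^2 + 4*z) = (z - 4)*(z - 2)*(z^2 - z) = (z - 4)*(z - 2)*(z - 1)*(z)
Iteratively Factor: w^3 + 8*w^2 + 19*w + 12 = (w + 1)*(w^2 + 7*w + 12) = (w + 1)*(w + 4)*(w + 3)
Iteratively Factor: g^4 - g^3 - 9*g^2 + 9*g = (g + 3)*(g^3 - 4*g^2 + 3*g) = (g - 3)*(g + 3)*(g^2 - g) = (g - 3)*(g - 1)*(g + 3)*(g)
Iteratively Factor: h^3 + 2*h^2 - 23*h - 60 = (h + 3)*(h^2 - h - 20) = (h + 3)*(h + 4)*(h - 5)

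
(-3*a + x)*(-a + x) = 3*a^2 - 4*a*x + x^2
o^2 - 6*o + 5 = (o - 5)*(o - 1)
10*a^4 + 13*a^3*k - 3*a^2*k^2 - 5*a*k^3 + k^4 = (-5*a + k)*(-2*a + k)*(a + k)^2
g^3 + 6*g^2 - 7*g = g*(g - 1)*(g + 7)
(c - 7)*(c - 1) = c^2 - 8*c + 7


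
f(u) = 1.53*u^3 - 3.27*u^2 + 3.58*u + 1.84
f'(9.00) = 316.51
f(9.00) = 884.56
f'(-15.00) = 1134.43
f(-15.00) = -5951.36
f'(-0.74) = 10.93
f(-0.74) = -3.22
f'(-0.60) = 9.16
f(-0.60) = -1.82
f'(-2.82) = 58.52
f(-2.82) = -68.57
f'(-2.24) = 41.26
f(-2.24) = -39.78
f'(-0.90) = 13.18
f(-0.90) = -5.15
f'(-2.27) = 42.08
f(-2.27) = -41.03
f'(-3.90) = 98.90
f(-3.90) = -152.62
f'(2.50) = 15.92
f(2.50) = 14.26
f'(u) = 4.59*u^2 - 6.54*u + 3.58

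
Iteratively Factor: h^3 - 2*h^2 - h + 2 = (h - 1)*(h^2 - h - 2) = (h - 2)*(h - 1)*(h + 1)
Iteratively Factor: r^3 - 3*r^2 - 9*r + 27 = (r + 3)*(r^2 - 6*r + 9) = (r - 3)*(r + 3)*(r - 3)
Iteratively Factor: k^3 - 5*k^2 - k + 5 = (k - 5)*(k^2 - 1) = (k - 5)*(k - 1)*(k + 1)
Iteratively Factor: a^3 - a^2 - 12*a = (a + 3)*(a^2 - 4*a) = (a - 4)*(a + 3)*(a)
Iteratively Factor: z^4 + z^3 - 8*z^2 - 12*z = (z)*(z^3 + z^2 - 8*z - 12) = z*(z + 2)*(z^2 - z - 6) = z*(z + 2)^2*(z - 3)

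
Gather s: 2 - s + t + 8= -s + t + 10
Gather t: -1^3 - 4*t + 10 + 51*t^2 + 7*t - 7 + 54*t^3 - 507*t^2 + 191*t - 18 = 54*t^3 - 456*t^2 + 194*t - 16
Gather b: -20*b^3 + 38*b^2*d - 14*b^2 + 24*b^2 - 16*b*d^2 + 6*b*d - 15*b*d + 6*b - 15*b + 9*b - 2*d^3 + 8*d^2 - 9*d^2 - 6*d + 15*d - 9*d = -20*b^3 + b^2*(38*d + 10) + b*(-16*d^2 - 9*d) - 2*d^3 - d^2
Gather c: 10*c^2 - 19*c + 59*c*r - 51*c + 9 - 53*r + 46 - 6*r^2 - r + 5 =10*c^2 + c*(59*r - 70) - 6*r^2 - 54*r + 60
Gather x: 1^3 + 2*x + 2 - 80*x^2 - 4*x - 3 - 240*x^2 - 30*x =-320*x^2 - 32*x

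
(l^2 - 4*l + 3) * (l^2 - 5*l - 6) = l^4 - 9*l^3 + 17*l^2 + 9*l - 18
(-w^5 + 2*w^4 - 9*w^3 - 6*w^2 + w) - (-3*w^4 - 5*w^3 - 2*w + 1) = -w^5 + 5*w^4 - 4*w^3 - 6*w^2 + 3*w - 1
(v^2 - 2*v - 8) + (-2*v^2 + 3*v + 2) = -v^2 + v - 6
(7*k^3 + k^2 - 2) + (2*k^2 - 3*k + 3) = 7*k^3 + 3*k^2 - 3*k + 1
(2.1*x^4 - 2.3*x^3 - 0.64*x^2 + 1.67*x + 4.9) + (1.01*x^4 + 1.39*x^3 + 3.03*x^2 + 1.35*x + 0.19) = 3.11*x^4 - 0.91*x^3 + 2.39*x^2 + 3.02*x + 5.09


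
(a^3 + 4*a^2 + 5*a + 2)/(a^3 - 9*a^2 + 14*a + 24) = (a^2 + 3*a + 2)/(a^2 - 10*a + 24)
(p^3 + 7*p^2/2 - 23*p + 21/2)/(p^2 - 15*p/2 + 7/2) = (p^2 + 4*p - 21)/(p - 7)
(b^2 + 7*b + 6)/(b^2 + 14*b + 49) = (b^2 + 7*b + 6)/(b^2 + 14*b + 49)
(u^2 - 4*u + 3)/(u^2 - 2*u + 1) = (u - 3)/(u - 1)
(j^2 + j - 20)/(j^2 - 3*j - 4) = (j + 5)/(j + 1)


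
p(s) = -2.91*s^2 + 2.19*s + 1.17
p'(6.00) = -32.73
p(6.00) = -90.45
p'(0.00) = 2.19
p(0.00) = 1.17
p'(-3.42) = 22.09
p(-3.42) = -40.36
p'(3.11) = -15.91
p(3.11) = -20.16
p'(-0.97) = 7.84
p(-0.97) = -3.69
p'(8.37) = -46.52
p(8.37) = -184.37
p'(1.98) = -9.33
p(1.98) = -5.90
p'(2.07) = -9.86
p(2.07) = -6.77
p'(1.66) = -7.47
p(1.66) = -3.21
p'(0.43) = -0.31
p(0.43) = 1.57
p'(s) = 2.19 - 5.82*s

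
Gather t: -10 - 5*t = -5*t - 10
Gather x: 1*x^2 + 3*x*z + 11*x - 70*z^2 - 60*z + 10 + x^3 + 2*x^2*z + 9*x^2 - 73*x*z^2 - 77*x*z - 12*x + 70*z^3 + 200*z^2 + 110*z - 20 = x^3 + x^2*(2*z + 10) + x*(-73*z^2 - 74*z - 1) + 70*z^3 + 130*z^2 + 50*z - 10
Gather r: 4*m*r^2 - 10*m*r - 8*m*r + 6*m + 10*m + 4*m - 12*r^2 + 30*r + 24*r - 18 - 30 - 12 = 20*m + r^2*(4*m - 12) + r*(54 - 18*m) - 60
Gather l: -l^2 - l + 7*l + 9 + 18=-l^2 + 6*l + 27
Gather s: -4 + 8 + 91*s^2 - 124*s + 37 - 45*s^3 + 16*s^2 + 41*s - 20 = -45*s^3 + 107*s^2 - 83*s + 21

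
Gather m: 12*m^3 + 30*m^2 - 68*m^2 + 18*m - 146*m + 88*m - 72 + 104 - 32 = 12*m^3 - 38*m^2 - 40*m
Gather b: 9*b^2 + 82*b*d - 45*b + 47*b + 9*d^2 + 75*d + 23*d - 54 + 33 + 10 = 9*b^2 + b*(82*d + 2) + 9*d^2 + 98*d - 11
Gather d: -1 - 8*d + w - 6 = -8*d + w - 7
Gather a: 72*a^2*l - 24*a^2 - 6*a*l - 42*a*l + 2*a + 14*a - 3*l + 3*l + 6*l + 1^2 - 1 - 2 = a^2*(72*l - 24) + a*(16 - 48*l) + 6*l - 2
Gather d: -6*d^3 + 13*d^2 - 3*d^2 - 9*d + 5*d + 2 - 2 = -6*d^3 + 10*d^2 - 4*d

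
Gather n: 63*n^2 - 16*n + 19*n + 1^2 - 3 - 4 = 63*n^2 + 3*n - 6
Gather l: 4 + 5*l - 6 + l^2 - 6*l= l^2 - l - 2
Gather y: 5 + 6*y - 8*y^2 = -8*y^2 + 6*y + 5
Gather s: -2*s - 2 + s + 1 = -s - 1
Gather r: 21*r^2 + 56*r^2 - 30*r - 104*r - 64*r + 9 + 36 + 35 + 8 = 77*r^2 - 198*r + 88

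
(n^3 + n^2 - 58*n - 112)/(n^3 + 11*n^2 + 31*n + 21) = (n^2 - 6*n - 16)/(n^2 + 4*n + 3)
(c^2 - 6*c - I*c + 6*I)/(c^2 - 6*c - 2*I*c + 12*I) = (c - I)/(c - 2*I)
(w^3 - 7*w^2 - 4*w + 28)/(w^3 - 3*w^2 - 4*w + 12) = (w - 7)/(w - 3)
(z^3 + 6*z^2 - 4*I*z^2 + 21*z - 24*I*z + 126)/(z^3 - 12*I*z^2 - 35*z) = (z^2 + 3*z*(2 + I) + 18*I)/(z*(z - 5*I))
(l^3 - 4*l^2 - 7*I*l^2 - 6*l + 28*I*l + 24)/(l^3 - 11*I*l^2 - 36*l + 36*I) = (l^2 - l*(4 + I) + 4*I)/(l^2 - 5*I*l - 6)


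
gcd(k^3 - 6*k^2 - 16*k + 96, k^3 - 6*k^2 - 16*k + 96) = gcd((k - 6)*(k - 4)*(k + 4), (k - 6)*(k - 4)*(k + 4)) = k^3 - 6*k^2 - 16*k + 96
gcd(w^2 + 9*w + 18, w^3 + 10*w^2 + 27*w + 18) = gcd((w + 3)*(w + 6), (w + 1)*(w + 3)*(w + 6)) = w^2 + 9*w + 18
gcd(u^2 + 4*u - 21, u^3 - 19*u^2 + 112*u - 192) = u - 3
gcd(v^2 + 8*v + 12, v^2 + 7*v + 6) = v + 6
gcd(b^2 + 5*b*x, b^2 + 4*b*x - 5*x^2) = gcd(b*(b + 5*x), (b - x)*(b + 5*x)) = b + 5*x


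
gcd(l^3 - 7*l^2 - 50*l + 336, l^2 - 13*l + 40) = l - 8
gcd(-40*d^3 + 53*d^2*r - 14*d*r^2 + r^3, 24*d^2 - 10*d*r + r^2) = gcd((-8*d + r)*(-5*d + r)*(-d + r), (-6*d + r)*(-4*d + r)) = 1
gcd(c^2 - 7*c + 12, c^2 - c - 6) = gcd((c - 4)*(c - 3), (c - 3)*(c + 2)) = c - 3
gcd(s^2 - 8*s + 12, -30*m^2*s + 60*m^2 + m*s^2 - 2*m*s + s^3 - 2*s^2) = s - 2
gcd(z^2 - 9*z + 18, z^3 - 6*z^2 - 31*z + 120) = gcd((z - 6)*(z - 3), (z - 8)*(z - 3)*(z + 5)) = z - 3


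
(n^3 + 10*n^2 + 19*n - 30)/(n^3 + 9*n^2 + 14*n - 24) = (n + 5)/(n + 4)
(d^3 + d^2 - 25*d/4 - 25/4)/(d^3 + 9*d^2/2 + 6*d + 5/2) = (d - 5/2)/(d + 1)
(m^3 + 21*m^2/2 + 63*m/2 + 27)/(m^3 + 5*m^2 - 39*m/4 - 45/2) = 2*(m + 3)/(2*m - 5)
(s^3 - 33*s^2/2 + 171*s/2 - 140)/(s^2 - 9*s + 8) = (2*s^2 - 17*s + 35)/(2*(s - 1))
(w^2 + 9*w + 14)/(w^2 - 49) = (w + 2)/(w - 7)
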